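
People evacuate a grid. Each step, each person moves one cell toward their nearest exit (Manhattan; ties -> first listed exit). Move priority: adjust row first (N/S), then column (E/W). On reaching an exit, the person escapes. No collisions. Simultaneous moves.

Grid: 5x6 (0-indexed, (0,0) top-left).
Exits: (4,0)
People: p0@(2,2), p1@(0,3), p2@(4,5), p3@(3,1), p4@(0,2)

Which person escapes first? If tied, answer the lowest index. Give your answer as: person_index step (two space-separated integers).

Answer: 3 2

Derivation:
Step 1: p0:(2,2)->(3,2) | p1:(0,3)->(1,3) | p2:(4,5)->(4,4) | p3:(3,1)->(4,1) | p4:(0,2)->(1,2)
Step 2: p0:(3,2)->(4,2) | p1:(1,3)->(2,3) | p2:(4,4)->(4,3) | p3:(4,1)->(4,0)->EXIT | p4:(1,2)->(2,2)
Step 3: p0:(4,2)->(4,1) | p1:(2,3)->(3,3) | p2:(4,3)->(4,2) | p3:escaped | p4:(2,2)->(3,2)
Step 4: p0:(4,1)->(4,0)->EXIT | p1:(3,3)->(4,3) | p2:(4,2)->(4,1) | p3:escaped | p4:(3,2)->(4,2)
Step 5: p0:escaped | p1:(4,3)->(4,2) | p2:(4,1)->(4,0)->EXIT | p3:escaped | p4:(4,2)->(4,1)
Step 6: p0:escaped | p1:(4,2)->(4,1) | p2:escaped | p3:escaped | p4:(4,1)->(4,0)->EXIT
Step 7: p0:escaped | p1:(4,1)->(4,0)->EXIT | p2:escaped | p3:escaped | p4:escaped
Exit steps: [4, 7, 5, 2, 6]
First to escape: p3 at step 2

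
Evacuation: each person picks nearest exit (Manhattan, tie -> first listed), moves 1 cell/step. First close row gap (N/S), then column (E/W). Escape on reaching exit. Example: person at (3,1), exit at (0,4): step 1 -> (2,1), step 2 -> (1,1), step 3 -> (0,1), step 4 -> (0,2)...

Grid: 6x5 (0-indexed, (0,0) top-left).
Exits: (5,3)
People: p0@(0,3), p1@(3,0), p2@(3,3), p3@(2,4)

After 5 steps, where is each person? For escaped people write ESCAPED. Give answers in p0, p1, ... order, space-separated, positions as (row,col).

Step 1: p0:(0,3)->(1,3) | p1:(3,0)->(4,0) | p2:(3,3)->(4,3) | p3:(2,4)->(3,4)
Step 2: p0:(1,3)->(2,3) | p1:(4,0)->(5,0) | p2:(4,3)->(5,3)->EXIT | p3:(3,4)->(4,4)
Step 3: p0:(2,3)->(3,3) | p1:(5,0)->(5,1) | p2:escaped | p3:(4,4)->(5,4)
Step 4: p0:(3,3)->(4,3) | p1:(5,1)->(5,2) | p2:escaped | p3:(5,4)->(5,3)->EXIT
Step 5: p0:(4,3)->(5,3)->EXIT | p1:(5,2)->(5,3)->EXIT | p2:escaped | p3:escaped

ESCAPED ESCAPED ESCAPED ESCAPED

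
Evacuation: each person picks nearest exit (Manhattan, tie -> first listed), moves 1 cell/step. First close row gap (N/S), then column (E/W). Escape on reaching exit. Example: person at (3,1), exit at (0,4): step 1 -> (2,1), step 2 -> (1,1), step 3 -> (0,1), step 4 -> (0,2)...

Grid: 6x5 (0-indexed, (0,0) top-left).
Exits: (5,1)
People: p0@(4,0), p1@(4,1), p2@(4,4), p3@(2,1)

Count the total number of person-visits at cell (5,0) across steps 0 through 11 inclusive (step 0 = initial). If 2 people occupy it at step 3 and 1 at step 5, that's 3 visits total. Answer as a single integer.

Answer: 1

Derivation:
Step 0: p0@(4,0) p1@(4,1) p2@(4,4) p3@(2,1) -> at (5,0): 0 [-], cum=0
Step 1: p0@(5,0) p1@ESC p2@(5,4) p3@(3,1) -> at (5,0): 1 [p0], cum=1
Step 2: p0@ESC p1@ESC p2@(5,3) p3@(4,1) -> at (5,0): 0 [-], cum=1
Step 3: p0@ESC p1@ESC p2@(5,2) p3@ESC -> at (5,0): 0 [-], cum=1
Step 4: p0@ESC p1@ESC p2@ESC p3@ESC -> at (5,0): 0 [-], cum=1
Total visits = 1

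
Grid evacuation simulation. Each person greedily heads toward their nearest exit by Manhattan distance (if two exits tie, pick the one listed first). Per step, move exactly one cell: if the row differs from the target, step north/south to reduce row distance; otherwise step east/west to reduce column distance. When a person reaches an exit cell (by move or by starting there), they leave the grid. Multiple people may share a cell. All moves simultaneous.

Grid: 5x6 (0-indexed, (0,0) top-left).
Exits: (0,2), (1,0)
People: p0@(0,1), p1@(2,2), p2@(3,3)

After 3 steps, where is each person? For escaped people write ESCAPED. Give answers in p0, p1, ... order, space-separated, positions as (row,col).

Step 1: p0:(0,1)->(0,2)->EXIT | p1:(2,2)->(1,2) | p2:(3,3)->(2,3)
Step 2: p0:escaped | p1:(1,2)->(0,2)->EXIT | p2:(2,3)->(1,3)
Step 3: p0:escaped | p1:escaped | p2:(1,3)->(0,3)

ESCAPED ESCAPED (0,3)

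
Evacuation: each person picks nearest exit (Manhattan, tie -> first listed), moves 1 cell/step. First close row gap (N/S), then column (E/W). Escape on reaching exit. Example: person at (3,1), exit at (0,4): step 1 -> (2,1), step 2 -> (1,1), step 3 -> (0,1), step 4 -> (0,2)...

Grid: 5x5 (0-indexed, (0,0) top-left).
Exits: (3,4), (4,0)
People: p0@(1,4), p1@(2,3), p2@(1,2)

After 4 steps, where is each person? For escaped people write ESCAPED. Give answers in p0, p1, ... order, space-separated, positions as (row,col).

Step 1: p0:(1,4)->(2,4) | p1:(2,3)->(3,3) | p2:(1,2)->(2,2)
Step 2: p0:(2,4)->(3,4)->EXIT | p1:(3,3)->(3,4)->EXIT | p2:(2,2)->(3,2)
Step 3: p0:escaped | p1:escaped | p2:(3,2)->(3,3)
Step 4: p0:escaped | p1:escaped | p2:(3,3)->(3,4)->EXIT

ESCAPED ESCAPED ESCAPED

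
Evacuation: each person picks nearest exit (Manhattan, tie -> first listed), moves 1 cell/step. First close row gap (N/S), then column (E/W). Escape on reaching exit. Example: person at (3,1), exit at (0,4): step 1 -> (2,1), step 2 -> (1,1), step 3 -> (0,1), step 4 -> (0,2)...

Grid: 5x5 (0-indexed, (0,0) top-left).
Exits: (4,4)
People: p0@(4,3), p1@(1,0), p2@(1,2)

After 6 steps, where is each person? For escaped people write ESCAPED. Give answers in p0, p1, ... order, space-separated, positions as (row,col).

Step 1: p0:(4,3)->(4,4)->EXIT | p1:(1,0)->(2,0) | p2:(1,2)->(2,2)
Step 2: p0:escaped | p1:(2,0)->(3,0) | p2:(2,2)->(3,2)
Step 3: p0:escaped | p1:(3,0)->(4,0) | p2:(3,2)->(4,2)
Step 4: p0:escaped | p1:(4,0)->(4,1) | p2:(4,2)->(4,3)
Step 5: p0:escaped | p1:(4,1)->(4,2) | p2:(4,3)->(4,4)->EXIT
Step 6: p0:escaped | p1:(4,2)->(4,3) | p2:escaped

ESCAPED (4,3) ESCAPED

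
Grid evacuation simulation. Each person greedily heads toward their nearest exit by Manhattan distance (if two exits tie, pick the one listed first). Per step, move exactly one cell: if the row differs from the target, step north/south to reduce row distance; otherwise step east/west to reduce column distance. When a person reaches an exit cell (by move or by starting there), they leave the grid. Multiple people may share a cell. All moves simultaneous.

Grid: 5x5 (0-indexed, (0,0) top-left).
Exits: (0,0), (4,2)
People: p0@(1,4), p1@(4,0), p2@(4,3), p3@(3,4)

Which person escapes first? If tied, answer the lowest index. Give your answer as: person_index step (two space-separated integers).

Step 1: p0:(1,4)->(0,4) | p1:(4,0)->(4,1) | p2:(4,3)->(4,2)->EXIT | p3:(3,4)->(4,4)
Step 2: p0:(0,4)->(0,3) | p1:(4,1)->(4,2)->EXIT | p2:escaped | p3:(4,4)->(4,3)
Step 3: p0:(0,3)->(0,2) | p1:escaped | p2:escaped | p3:(4,3)->(4,2)->EXIT
Step 4: p0:(0,2)->(0,1) | p1:escaped | p2:escaped | p3:escaped
Step 5: p0:(0,1)->(0,0)->EXIT | p1:escaped | p2:escaped | p3:escaped
Exit steps: [5, 2, 1, 3]
First to escape: p2 at step 1

Answer: 2 1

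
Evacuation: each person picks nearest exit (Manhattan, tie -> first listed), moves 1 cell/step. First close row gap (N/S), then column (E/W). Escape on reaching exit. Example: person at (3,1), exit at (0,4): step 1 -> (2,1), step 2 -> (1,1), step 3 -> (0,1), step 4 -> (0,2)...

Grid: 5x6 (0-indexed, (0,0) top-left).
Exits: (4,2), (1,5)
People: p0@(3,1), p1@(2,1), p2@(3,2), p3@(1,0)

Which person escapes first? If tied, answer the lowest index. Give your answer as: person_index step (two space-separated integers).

Step 1: p0:(3,1)->(4,1) | p1:(2,1)->(3,1) | p2:(3,2)->(4,2)->EXIT | p3:(1,0)->(2,0)
Step 2: p0:(4,1)->(4,2)->EXIT | p1:(3,1)->(4,1) | p2:escaped | p3:(2,0)->(3,0)
Step 3: p0:escaped | p1:(4,1)->(4,2)->EXIT | p2:escaped | p3:(3,0)->(4,0)
Step 4: p0:escaped | p1:escaped | p2:escaped | p3:(4,0)->(4,1)
Step 5: p0:escaped | p1:escaped | p2:escaped | p3:(4,1)->(4,2)->EXIT
Exit steps: [2, 3, 1, 5]
First to escape: p2 at step 1

Answer: 2 1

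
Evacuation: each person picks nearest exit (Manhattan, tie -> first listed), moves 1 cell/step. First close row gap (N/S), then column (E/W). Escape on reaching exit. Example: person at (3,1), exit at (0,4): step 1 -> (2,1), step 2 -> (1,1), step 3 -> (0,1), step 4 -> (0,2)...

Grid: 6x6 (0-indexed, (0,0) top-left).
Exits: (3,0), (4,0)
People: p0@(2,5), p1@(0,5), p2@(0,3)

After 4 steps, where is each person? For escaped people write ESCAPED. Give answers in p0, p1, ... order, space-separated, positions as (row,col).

Step 1: p0:(2,5)->(3,5) | p1:(0,5)->(1,5) | p2:(0,3)->(1,3)
Step 2: p0:(3,5)->(3,4) | p1:(1,5)->(2,5) | p2:(1,3)->(2,3)
Step 3: p0:(3,4)->(3,3) | p1:(2,5)->(3,5) | p2:(2,3)->(3,3)
Step 4: p0:(3,3)->(3,2) | p1:(3,5)->(3,4) | p2:(3,3)->(3,2)

(3,2) (3,4) (3,2)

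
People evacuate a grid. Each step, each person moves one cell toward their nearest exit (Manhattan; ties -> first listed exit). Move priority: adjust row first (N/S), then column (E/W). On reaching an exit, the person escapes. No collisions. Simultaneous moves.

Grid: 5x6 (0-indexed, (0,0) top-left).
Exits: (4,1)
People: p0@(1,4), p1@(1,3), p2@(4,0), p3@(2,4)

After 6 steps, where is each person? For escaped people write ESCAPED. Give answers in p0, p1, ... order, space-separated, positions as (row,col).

Step 1: p0:(1,4)->(2,4) | p1:(1,3)->(2,3) | p2:(4,0)->(4,1)->EXIT | p3:(2,4)->(3,4)
Step 2: p0:(2,4)->(3,4) | p1:(2,3)->(3,3) | p2:escaped | p3:(3,4)->(4,4)
Step 3: p0:(3,4)->(4,4) | p1:(3,3)->(4,3) | p2:escaped | p3:(4,4)->(4,3)
Step 4: p0:(4,4)->(4,3) | p1:(4,3)->(4,2) | p2:escaped | p3:(4,3)->(4,2)
Step 5: p0:(4,3)->(4,2) | p1:(4,2)->(4,1)->EXIT | p2:escaped | p3:(4,2)->(4,1)->EXIT
Step 6: p0:(4,2)->(4,1)->EXIT | p1:escaped | p2:escaped | p3:escaped

ESCAPED ESCAPED ESCAPED ESCAPED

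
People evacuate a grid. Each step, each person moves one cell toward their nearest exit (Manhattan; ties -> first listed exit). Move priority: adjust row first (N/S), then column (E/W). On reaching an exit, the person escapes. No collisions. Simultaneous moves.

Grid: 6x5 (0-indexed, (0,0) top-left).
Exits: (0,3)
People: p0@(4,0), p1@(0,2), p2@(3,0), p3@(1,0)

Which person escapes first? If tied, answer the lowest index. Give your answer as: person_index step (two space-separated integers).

Answer: 1 1

Derivation:
Step 1: p0:(4,0)->(3,0) | p1:(0,2)->(0,3)->EXIT | p2:(3,0)->(2,0) | p3:(1,0)->(0,0)
Step 2: p0:(3,0)->(2,0) | p1:escaped | p2:(2,0)->(1,0) | p3:(0,0)->(0,1)
Step 3: p0:(2,0)->(1,0) | p1:escaped | p2:(1,0)->(0,0) | p3:(0,1)->(0,2)
Step 4: p0:(1,0)->(0,0) | p1:escaped | p2:(0,0)->(0,1) | p3:(0,2)->(0,3)->EXIT
Step 5: p0:(0,0)->(0,1) | p1:escaped | p2:(0,1)->(0,2) | p3:escaped
Step 6: p0:(0,1)->(0,2) | p1:escaped | p2:(0,2)->(0,3)->EXIT | p3:escaped
Step 7: p0:(0,2)->(0,3)->EXIT | p1:escaped | p2:escaped | p3:escaped
Exit steps: [7, 1, 6, 4]
First to escape: p1 at step 1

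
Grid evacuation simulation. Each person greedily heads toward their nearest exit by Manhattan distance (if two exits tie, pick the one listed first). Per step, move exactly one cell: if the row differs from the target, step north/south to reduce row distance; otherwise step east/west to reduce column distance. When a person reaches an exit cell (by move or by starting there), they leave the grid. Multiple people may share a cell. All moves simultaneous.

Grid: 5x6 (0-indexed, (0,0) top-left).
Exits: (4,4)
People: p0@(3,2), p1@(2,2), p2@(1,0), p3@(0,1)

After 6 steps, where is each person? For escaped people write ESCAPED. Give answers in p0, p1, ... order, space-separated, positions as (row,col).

Step 1: p0:(3,2)->(4,2) | p1:(2,2)->(3,2) | p2:(1,0)->(2,0) | p3:(0,1)->(1,1)
Step 2: p0:(4,2)->(4,3) | p1:(3,2)->(4,2) | p2:(2,0)->(3,0) | p3:(1,1)->(2,1)
Step 3: p0:(4,3)->(4,4)->EXIT | p1:(4,2)->(4,3) | p2:(3,0)->(4,0) | p3:(2,1)->(3,1)
Step 4: p0:escaped | p1:(4,3)->(4,4)->EXIT | p2:(4,0)->(4,1) | p3:(3,1)->(4,1)
Step 5: p0:escaped | p1:escaped | p2:(4,1)->(4,2) | p3:(4,1)->(4,2)
Step 6: p0:escaped | p1:escaped | p2:(4,2)->(4,3) | p3:(4,2)->(4,3)

ESCAPED ESCAPED (4,3) (4,3)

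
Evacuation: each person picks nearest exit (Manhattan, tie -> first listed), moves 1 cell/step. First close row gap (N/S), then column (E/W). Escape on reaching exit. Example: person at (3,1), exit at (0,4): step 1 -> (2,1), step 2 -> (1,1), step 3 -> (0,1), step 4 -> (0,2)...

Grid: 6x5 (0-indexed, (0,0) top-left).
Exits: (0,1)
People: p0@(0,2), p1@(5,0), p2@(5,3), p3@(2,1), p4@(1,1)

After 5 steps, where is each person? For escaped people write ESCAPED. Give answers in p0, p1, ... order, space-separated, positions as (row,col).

Step 1: p0:(0,2)->(0,1)->EXIT | p1:(5,0)->(4,0) | p2:(5,3)->(4,3) | p3:(2,1)->(1,1) | p4:(1,1)->(0,1)->EXIT
Step 2: p0:escaped | p1:(4,0)->(3,0) | p2:(4,3)->(3,3) | p3:(1,1)->(0,1)->EXIT | p4:escaped
Step 3: p0:escaped | p1:(3,0)->(2,0) | p2:(3,3)->(2,3) | p3:escaped | p4:escaped
Step 4: p0:escaped | p1:(2,0)->(1,0) | p2:(2,3)->(1,3) | p3:escaped | p4:escaped
Step 5: p0:escaped | p1:(1,0)->(0,0) | p2:(1,3)->(0,3) | p3:escaped | p4:escaped

ESCAPED (0,0) (0,3) ESCAPED ESCAPED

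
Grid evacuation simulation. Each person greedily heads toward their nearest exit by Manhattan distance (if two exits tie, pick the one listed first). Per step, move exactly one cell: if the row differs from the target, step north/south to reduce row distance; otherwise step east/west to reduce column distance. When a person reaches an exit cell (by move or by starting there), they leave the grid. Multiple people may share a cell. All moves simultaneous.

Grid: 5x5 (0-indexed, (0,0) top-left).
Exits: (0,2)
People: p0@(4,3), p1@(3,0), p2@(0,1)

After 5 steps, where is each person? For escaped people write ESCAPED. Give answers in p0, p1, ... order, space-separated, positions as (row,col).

Step 1: p0:(4,3)->(3,3) | p1:(3,0)->(2,0) | p2:(0,1)->(0,2)->EXIT
Step 2: p0:(3,3)->(2,3) | p1:(2,0)->(1,0) | p2:escaped
Step 3: p0:(2,3)->(1,3) | p1:(1,0)->(0,0) | p2:escaped
Step 4: p0:(1,3)->(0,3) | p1:(0,0)->(0,1) | p2:escaped
Step 5: p0:(0,3)->(0,2)->EXIT | p1:(0,1)->(0,2)->EXIT | p2:escaped

ESCAPED ESCAPED ESCAPED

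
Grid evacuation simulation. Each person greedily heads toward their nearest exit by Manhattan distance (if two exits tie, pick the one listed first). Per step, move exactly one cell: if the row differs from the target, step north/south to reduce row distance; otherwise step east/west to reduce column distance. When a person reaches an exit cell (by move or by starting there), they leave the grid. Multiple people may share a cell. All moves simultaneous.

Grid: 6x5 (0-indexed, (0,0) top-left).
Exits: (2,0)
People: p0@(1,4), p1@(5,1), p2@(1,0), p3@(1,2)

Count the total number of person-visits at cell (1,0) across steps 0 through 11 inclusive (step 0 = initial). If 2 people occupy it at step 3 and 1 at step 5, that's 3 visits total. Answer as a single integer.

Step 0: p0@(1,4) p1@(5,1) p2@(1,0) p3@(1,2) -> at (1,0): 1 [p2], cum=1
Step 1: p0@(2,4) p1@(4,1) p2@ESC p3@(2,2) -> at (1,0): 0 [-], cum=1
Step 2: p0@(2,3) p1@(3,1) p2@ESC p3@(2,1) -> at (1,0): 0 [-], cum=1
Step 3: p0@(2,2) p1@(2,1) p2@ESC p3@ESC -> at (1,0): 0 [-], cum=1
Step 4: p0@(2,1) p1@ESC p2@ESC p3@ESC -> at (1,0): 0 [-], cum=1
Step 5: p0@ESC p1@ESC p2@ESC p3@ESC -> at (1,0): 0 [-], cum=1
Total visits = 1

Answer: 1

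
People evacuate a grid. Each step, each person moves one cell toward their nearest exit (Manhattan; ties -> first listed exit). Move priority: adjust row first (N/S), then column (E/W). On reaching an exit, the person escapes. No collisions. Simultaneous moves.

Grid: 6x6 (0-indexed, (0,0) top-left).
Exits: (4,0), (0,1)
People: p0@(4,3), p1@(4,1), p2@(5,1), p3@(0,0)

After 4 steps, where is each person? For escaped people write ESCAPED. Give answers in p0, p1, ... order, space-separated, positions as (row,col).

Step 1: p0:(4,3)->(4,2) | p1:(4,1)->(4,0)->EXIT | p2:(5,1)->(4,1) | p3:(0,0)->(0,1)->EXIT
Step 2: p0:(4,2)->(4,1) | p1:escaped | p2:(4,1)->(4,0)->EXIT | p3:escaped
Step 3: p0:(4,1)->(4,0)->EXIT | p1:escaped | p2:escaped | p3:escaped

ESCAPED ESCAPED ESCAPED ESCAPED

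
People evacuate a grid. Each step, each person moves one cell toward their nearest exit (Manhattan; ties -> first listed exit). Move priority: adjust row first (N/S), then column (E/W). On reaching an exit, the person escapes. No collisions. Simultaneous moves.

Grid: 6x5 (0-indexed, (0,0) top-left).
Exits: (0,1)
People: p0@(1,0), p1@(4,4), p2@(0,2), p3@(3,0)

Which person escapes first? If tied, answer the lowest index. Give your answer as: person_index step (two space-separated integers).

Answer: 2 1

Derivation:
Step 1: p0:(1,0)->(0,0) | p1:(4,4)->(3,4) | p2:(0,2)->(0,1)->EXIT | p3:(3,0)->(2,0)
Step 2: p0:(0,0)->(0,1)->EXIT | p1:(3,4)->(2,4) | p2:escaped | p3:(2,0)->(1,0)
Step 3: p0:escaped | p1:(2,4)->(1,4) | p2:escaped | p3:(1,0)->(0,0)
Step 4: p0:escaped | p1:(1,4)->(0,4) | p2:escaped | p3:(0,0)->(0,1)->EXIT
Step 5: p0:escaped | p1:(0,4)->(0,3) | p2:escaped | p3:escaped
Step 6: p0:escaped | p1:(0,3)->(0,2) | p2:escaped | p3:escaped
Step 7: p0:escaped | p1:(0,2)->(0,1)->EXIT | p2:escaped | p3:escaped
Exit steps: [2, 7, 1, 4]
First to escape: p2 at step 1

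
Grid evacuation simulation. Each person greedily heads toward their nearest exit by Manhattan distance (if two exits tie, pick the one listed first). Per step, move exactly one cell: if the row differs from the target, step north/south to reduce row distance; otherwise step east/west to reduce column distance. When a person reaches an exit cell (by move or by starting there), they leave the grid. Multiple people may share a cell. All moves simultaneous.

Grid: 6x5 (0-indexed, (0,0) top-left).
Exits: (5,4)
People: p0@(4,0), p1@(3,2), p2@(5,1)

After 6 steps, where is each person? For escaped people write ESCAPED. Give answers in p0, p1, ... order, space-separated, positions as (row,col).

Step 1: p0:(4,0)->(5,0) | p1:(3,2)->(4,2) | p2:(5,1)->(5,2)
Step 2: p0:(5,0)->(5,1) | p1:(4,2)->(5,2) | p2:(5,2)->(5,3)
Step 3: p0:(5,1)->(5,2) | p1:(5,2)->(5,3) | p2:(5,3)->(5,4)->EXIT
Step 4: p0:(5,2)->(5,3) | p1:(5,3)->(5,4)->EXIT | p2:escaped
Step 5: p0:(5,3)->(5,4)->EXIT | p1:escaped | p2:escaped

ESCAPED ESCAPED ESCAPED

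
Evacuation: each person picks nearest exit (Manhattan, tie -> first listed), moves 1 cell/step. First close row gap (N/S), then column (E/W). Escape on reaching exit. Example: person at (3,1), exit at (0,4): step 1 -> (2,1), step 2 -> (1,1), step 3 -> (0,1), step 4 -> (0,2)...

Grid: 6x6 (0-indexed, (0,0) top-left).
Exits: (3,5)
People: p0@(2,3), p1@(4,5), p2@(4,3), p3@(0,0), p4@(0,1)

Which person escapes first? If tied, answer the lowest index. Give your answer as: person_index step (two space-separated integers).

Answer: 1 1

Derivation:
Step 1: p0:(2,3)->(3,3) | p1:(4,5)->(3,5)->EXIT | p2:(4,3)->(3,3) | p3:(0,0)->(1,0) | p4:(0,1)->(1,1)
Step 2: p0:(3,3)->(3,4) | p1:escaped | p2:(3,3)->(3,4) | p3:(1,0)->(2,0) | p4:(1,1)->(2,1)
Step 3: p0:(3,4)->(3,5)->EXIT | p1:escaped | p2:(3,4)->(3,5)->EXIT | p3:(2,0)->(3,0) | p4:(2,1)->(3,1)
Step 4: p0:escaped | p1:escaped | p2:escaped | p3:(3,0)->(3,1) | p4:(3,1)->(3,2)
Step 5: p0:escaped | p1:escaped | p2:escaped | p3:(3,1)->(3,2) | p4:(3,2)->(3,3)
Step 6: p0:escaped | p1:escaped | p2:escaped | p3:(3,2)->(3,3) | p4:(3,3)->(3,4)
Step 7: p0:escaped | p1:escaped | p2:escaped | p3:(3,3)->(3,4) | p4:(3,4)->(3,5)->EXIT
Step 8: p0:escaped | p1:escaped | p2:escaped | p3:(3,4)->(3,5)->EXIT | p4:escaped
Exit steps: [3, 1, 3, 8, 7]
First to escape: p1 at step 1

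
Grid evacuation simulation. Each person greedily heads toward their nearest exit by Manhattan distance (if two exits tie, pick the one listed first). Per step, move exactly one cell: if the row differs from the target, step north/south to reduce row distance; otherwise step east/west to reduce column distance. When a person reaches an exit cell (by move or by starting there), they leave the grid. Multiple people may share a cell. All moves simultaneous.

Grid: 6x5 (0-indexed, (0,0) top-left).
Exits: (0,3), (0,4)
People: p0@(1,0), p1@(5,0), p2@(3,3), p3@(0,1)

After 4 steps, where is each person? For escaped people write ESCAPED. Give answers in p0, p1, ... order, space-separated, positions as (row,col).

Step 1: p0:(1,0)->(0,0) | p1:(5,0)->(4,0) | p2:(3,3)->(2,3) | p3:(0,1)->(0,2)
Step 2: p0:(0,0)->(0,1) | p1:(4,0)->(3,0) | p2:(2,3)->(1,3) | p3:(0,2)->(0,3)->EXIT
Step 3: p0:(0,1)->(0,2) | p1:(3,0)->(2,0) | p2:(1,3)->(0,3)->EXIT | p3:escaped
Step 4: p0:(0,2)->(0,3)->EXIT | p1:(2,0)->(1,0) | p2:escaped | p3:escaped

ESCAPED (1,0) ESCAPED ESCAPED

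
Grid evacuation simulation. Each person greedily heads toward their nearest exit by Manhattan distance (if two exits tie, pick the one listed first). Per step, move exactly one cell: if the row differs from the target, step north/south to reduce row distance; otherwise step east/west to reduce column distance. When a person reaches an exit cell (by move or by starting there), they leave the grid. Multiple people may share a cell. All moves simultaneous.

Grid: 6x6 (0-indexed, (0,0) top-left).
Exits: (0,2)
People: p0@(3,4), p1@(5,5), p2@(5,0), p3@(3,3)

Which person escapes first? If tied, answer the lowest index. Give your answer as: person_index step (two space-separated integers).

Answer: 3 4

Derivation:
Step 1: p0:(3,4)->(2,4) | p1:(5,5)->(4,5) | p2:(5,0)->(4,0) | p3:(3,3)->(2,3)
Step 2: p0:(2,4)->(1,4) | p1:(4,5)->(3,5) | p2:(4,0)->(3,0) | p3:(2,3)->(1,3)
Step 3: p0:(1,4)->(0,4) | p1:(3,5)->(2,5) | p2:(3,0)->(2,0) | p3:(1,3)->(0,3)
Step 4: p0:(0,4)->(0,3) | p1:(2,5)->(1,5) | p2:(2,0)->(1,0) | p3:(0,3)->(0,2)->EXIT
Step 5: p0:(0,3)->(0,2)->EXIT | p1:(1,5)->(0,5) | p2:(1,0)->(0,0) | p3:escaped
Step 6: p0:escaped | p1:(0,5)->(0,4) | p2:(0,0)->(0,1) | p3:escaped
Step 7: p0:escaped | p1:(0,4)->(0,3) | p2:(0,1)->(0,2)->EXIT | p3:escaped
Step 8: p0:escaped | p1:(0,3)->(0,2)->EXIT | p2:escaped | p3:escaped
Exit steps: [5, 8, 7, 4]
First to escape: p3 at step 4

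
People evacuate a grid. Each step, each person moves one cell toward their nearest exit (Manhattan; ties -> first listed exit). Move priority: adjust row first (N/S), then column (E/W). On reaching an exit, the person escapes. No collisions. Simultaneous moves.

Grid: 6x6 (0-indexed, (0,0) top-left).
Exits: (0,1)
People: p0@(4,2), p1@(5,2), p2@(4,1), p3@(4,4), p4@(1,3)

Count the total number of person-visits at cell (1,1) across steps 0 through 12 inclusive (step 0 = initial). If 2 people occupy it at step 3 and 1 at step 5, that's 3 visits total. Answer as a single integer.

Answer: 1

Derivation:
Step 0: p0@(4,2) p1@(5,2) p2@(4,1) p3@(4,4) p4@(1,3) -> at (1,1): 0 [-], cum=0
Step 1: p0@(3,2) p1@(4,2) p2@(3,1) p3@(3,4) p4@(0,3) -> at (1,1): 0 [-], cum=0
Step 2: p0@(2,2) p1@(3,2) p2@(2,1) p3@(2,4) p4@(0,2) -> at (1,1): 0 [-], cum=0
Step 3: p0@(1,2) p1@(2,2) p2@(1,1) p3@(1,4) p4@ESC -> at (1,1): 1 [p2], cum=1
Step 4: p0@(0,2) p1@(1,2) p2@ESC p3@(0,4) p4@ESC -> at (1,1): 0 [-], cum=1
Step 5: p0@ESC p1@(0,2) p2@ESC p3@(0,3) p4@ESC -> at (1,1): 0 [-], cum=1
Step 6: p0@ESC p1@ESC p2@ESC p3@(0,2) p4@ESC -> at (1,1): 0 [-], cum=1
Step 7: p0@ESC p1@ESC p2@ESC p3@ESC p4@ESC -> at (1,1): 0 [-], cum=1
Total visits = 1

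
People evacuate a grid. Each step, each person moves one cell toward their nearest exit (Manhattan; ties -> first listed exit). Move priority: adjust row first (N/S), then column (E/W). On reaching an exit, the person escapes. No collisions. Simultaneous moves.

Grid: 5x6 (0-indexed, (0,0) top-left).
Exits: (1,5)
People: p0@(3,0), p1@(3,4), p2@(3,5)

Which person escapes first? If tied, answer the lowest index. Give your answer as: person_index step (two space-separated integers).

Answer: 2 2

Derivation:
Step 1: p0:(3,0)->(2,0) | p1:(3,4)->(2,4) | p2:(3,5)->(2,5)
Step 2: p0:(2,0)->(1,0) | p1:(2,4)->(1,4) | p2:(2,5)->(1,5)->EXIT
Step 3: p0:(1,0)->(1,1) | p1:(1,4)->(1,5)->EXIT | p2:escaped
Step 4: p0:(1,1)->(1,2) | p1:escaped | p2:escaped
Step 5: p0:(1,2)->(1,3) | p1:escaped | p2:escaped
Step 6: p0:(1,3)->(1,4) | p1:escaped | p2:escaped
Step 7: p0:(1,4)->(1,5)->EXIT | p1:escaped | p2:escaped
Exit steps: [7, 3, 2]
First to escape: p2 at step 2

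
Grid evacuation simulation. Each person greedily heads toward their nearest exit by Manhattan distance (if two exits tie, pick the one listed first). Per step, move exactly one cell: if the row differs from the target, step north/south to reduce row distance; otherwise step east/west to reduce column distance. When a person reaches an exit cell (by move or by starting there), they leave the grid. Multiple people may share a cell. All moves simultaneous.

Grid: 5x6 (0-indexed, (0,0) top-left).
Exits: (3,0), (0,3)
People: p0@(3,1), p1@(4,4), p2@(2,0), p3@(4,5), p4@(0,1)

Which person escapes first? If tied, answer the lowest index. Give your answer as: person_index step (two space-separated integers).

Step 1: p0:(3,1)->(3,0)->EXIT | p1:(4,4)->(3,4) | p2:(2,0)->(3,0)->EXIT | p3:(4,5)->(3,5) | p4:(0,1)->(0,2)
Step 2: p0:escaped | p1:(3,4)->(3,3) | p2:escaped | p3:(3,5)->(3,4) | p4:(0,2)->(0,3)->EXIT
Step 3: p0:escaped | p1:(3,3)->(3,2) | p2:escaped | p3:(3,4)->(3,3) | p4:escaped
Step 4: p0:escaped | p1:(3,2)->(3,1) | p2:escaped | p3:(3,3)->(3,2) | p4:escaped
Step 5: p0:escaped | p1:(3,1)->(3,0)->EXIT | p2:escaped | p3:(3,2)->(3,1) | p4:escaped
Step 6: p0:escaped | p1:escaped | p2:escaped | p3:(3,1)->(3,0)->EXIT | p4:escaped
Exit steps: [1, 5, 1, 6, 2]
First to escape: p0 at step 1

Answer: 0 1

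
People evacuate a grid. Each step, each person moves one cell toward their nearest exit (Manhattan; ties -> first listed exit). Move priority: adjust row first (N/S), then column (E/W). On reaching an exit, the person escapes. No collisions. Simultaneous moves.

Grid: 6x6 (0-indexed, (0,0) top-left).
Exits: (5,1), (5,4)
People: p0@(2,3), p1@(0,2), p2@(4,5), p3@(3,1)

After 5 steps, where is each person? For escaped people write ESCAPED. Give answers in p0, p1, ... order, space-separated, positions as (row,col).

Step 1: p0:(2,3)->(3,3) | p1:(0,2)->(1,2) | p2:(4,5)->(5,5) | p3:(3,1)->(4,1)
Step 2: p0:(3,3)->(4,3) | p1:(1,2)->(2,2) | p2:(5,5)->(5,4)->EXIT | p3:(4,1)->(5,1)->EXIT
Step 3: p0:(4,3)->(5,3) | p1:(2,2)->(3,2) | p2:escaped | p3:escaped
Step 4: p0:(5,3)->(5,4)->EXIT | p1:(3,2)->(4,2) | p2:escaped | p3:escaped
Step 5: p0:escaped | p1:(4,2)->(5,2) | p2:escaped | p3:escaped

ESCAPED (5,2) ESCAPED ESCAPED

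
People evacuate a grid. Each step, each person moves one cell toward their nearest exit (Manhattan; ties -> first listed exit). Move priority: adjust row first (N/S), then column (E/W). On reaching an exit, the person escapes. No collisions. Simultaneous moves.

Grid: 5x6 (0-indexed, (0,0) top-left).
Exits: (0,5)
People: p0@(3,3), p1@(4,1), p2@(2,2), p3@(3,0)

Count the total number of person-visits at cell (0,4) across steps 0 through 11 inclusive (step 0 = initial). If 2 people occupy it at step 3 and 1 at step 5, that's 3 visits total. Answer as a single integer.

Step 0: p0@(3,3) p1@(4,1) p2@(2,2) p3@(3,0) -> at (0,4): 0 [-], cum=0
Step 1: p0@(2,3) p1@(3,1) p2@(1,2) p3@(2,0) -> at (0,4): 0 [-], cum=0
Step 2: p0@(1,3) p1@(2,1) p2@(0,2) p3@(1,0) -> at (0,4): 0 [-], cum=0
Step 3: p0@(0,3) p1@(1,1) p2@(0,3) p3@(0,0) -> at (0,4): 0 [-], cum=0
Step 4: p0@(0,4) p1@(0,1) p2@(0,4) p3@(0,1) -> at (0,4): 2 [p0,p2], cum=2
Step 5: p0@ESC p1@(0,2) p2@ESC p3@(0,2) -> at (0,4): 0 [-], cum=2
Step 6: p0@ESC p1@(0,3) p2@ESC p3@(0,3) -> at (0,4): 0 [-], cum=2
Step 7: p0@ESC p1@(0,4) p2@ESC p3@(0,4) -> at (0,4): 2 [p1,p3], cum=4
Step 8: p0@ESC p1@ESC p2@ESC p3@ESC -> at (0,4): 0 [-], cum=4
Total visits = 4

Answer: 4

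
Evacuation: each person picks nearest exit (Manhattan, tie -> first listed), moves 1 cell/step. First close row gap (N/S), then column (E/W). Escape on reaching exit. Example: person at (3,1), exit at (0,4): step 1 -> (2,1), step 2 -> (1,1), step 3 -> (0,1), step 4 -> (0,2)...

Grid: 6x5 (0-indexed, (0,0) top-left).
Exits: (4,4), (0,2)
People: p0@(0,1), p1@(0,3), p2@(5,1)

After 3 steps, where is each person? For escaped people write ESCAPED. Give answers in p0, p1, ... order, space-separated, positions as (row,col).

Step 1: p0:(0,1)->(0,2)->EXIT | p1:(0,3)->(0,2)->EXIT | p2:(5,1)->(4,1)
Step 2: p0:escaped | p1:escaped | p2:(4,1)->(4,2)
Step 3: p0:escaped | p1:escaped | p2:(4,2)->(4,3)

ESCAPED ESCAPED (4,3)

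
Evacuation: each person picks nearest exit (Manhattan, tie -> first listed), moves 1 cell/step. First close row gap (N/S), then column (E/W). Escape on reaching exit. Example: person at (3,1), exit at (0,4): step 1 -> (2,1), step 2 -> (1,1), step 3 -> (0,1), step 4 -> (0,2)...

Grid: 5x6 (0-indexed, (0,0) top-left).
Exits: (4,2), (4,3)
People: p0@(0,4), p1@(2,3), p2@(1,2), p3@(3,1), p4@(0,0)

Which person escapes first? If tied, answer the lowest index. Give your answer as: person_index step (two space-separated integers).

Step 1: p0:(0,4)->(1,4) | p1:(2,3)->(3,3) | p2:(1,2)->(2,2) | p3:(3,1)->(4,1) | p4:(0,0)->(1,0)
Step 2: p0:(1,4)->(2,4) | p1:(3,3)->(4,3)->EXIT | p2:(2,2)->(3,2) | p3:(4,1)->(4,2)->EXIT | p4:(1,0)->(2,0)
Step 3: p0:(2,4)->(3,4) | p1:escaped | p2:(3,2)->(4,2)->EXIT | p3:escaped | p4:(2,0)->(3,0)
Step 4: p0:(3,4)->(4,4) | p1:escaped | p2:escaped | p3:escaped | p4:(3,0)->(4,0)
Step 5: p0:(4,4)->(4,3)->EXIT | p1:escaped | p2:escaped | p3:escaped | p4:(4,0)->(4,1)
Step 6: p0:escaped | p1:escaped | p2:escaped | p3:escaped | p4:(4,1)->(4,2)->EXIT
Exit steps: [5, 2, 3, 2, 6]
First to escape: p1 at step 2

Answer: 1 2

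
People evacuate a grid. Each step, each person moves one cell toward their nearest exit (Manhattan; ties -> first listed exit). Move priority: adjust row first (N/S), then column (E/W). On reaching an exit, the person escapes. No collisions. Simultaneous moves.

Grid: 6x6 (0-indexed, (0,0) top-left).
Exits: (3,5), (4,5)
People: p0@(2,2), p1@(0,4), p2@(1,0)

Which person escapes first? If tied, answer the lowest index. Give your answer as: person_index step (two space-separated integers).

Step 1: p0:(2,2)->(3,2) | p1:(0,4)->(1,4) | p2:(1,0)->(2,0)
Step 2: p0:(3,2)->(3,3) | p1:(1,4)->(2,4) | p2:(2,0)->(3,0)
Step 3: p0:(3,3)->(3,4) | p1:(2,4)->(3,4) | p2:(3,0)->(3,1)
Step 4: p0:(3,4)->(3,5)->EXIT | p1:(3,4)->(3,5)->EXIT | p2:(3,1)->(3,2)
Step 5: p0:escaped | p1:escaped | p2:(3,2)->(3,3)
Step 6: p0:escaped | p1:escaped | p2:(3,3)->(3,4)
Step 7: p0:escaped | p1:escaped | p2:(3,4)->(3,5)->EXIT
Exit steps: [4, 4, 7]
First to escape: p0 at step 4

Answer: 0 4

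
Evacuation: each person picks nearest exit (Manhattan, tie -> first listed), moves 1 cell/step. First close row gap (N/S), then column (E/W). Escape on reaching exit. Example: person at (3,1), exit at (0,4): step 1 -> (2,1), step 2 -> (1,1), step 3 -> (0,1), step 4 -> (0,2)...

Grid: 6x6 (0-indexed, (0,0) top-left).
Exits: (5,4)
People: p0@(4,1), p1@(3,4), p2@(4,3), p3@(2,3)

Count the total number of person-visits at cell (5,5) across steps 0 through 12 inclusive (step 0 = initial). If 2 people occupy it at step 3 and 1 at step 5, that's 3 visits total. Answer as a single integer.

Step 0: p0@(4,1) p1@(3,4) p2@(4,3) p3@(2,3) -> at (5,5): 0 [-], cum=0
Step 1: p0@(5,1) p1@(4,4) p2@(5,3) p3@(3,3) -> at (5,5): 0 [-], cum=0
Step 2: p0@(5,2) p1@ESC p2@ESC p3@(4,3) -> at (5,5): 0 [-], cum=0
Step 3: p0@(5,3) p1@ESC p2@ESC p3@(5,3) -> at (5,5): 0 [-], cum=0
Step 4: p0@ESC p1@ESC p2@ESC p3@ESC -> at (5,5): 0 [-], cum=0
Total visits = 0

Answer: 0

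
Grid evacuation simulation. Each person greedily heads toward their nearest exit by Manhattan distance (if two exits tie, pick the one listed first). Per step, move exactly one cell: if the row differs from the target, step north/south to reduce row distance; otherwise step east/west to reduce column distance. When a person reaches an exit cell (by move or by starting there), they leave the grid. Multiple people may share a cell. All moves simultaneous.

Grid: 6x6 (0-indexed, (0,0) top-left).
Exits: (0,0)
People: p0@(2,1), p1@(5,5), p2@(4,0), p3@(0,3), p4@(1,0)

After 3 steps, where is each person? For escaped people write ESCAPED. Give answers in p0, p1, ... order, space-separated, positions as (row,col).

Step 1: p0:(2,1)->(1,1) | p1:(5,5)->(4,5) | p2:(4,0)->(3,0) | p3:(0,3)->(0,2) | p4:(1,0)->(0,0)->EXIT
Step 2: p0:(1,1)->(0,1) | p1:(4,5)->(3,5) | p2:(3,0)->(2,0) | p3:(0,2)->(0,1) | p4:escaped
Step 3: p0:(0,1)->(0,0)->EXIT | p1:(3,5)->(2,5) | p2:(2,0)->(1,0) | p3:(0,1)->(0,0)->EXIT | p4:escaped

ESCAPED (2,5) (1,0) ESCAPED ESCAPED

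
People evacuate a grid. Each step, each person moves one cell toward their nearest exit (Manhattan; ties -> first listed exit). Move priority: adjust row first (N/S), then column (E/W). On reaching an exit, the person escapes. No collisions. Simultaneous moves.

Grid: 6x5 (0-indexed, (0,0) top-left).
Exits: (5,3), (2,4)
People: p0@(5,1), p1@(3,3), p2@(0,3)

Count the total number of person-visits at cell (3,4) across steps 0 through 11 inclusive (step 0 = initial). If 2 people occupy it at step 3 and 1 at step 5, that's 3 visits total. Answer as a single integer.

Answer: 0

Derivation:
Step 0: p0@(5,1) p1@(3,3) p2@(0,3) -> at (3,4): 0 [-], cum=0
Step 1: p0@(5,2) p1@(4,3) p2@(1,3) -> at (3,4): 0 [-], cum=0
Step 2: p0@ESC p1@ESC p2@(2,3) -> at (3,4): 0 [-], cum=0
Step 3: p0@ESC p1@ESC p2@ESC -> at (3,4): 0 [-], cum=0
Total visits = 0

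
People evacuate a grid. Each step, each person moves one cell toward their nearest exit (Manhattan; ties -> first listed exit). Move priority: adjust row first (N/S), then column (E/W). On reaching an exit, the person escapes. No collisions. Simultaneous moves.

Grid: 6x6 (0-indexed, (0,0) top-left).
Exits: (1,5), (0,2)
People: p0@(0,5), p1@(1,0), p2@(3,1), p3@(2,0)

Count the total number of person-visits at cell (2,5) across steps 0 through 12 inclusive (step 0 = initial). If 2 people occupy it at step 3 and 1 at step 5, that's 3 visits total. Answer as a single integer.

Step 0: p0@(0,5) p1@(1,0) p2@(3,1) p3@(2,0) -> at (2,5): 0 [-], cum=0
Step 1: p0@ESC p1@(0,0) p2@(2,1) p3@(1,0) -> at (2,5): 0 [-], cum=0
Step 2: p0@ESC p1@(0,1) p2@(1,1) p3@(0,0) -> at (2,5): 0 [-], cum=0
Step 3: p0@ESC p1@ESC p2@(0,1) p3@(0,1) -> at (2,5): 0 [-], cum=0
Step 4: p0@ESC p1@ESC p2@ESC p3@ESC -> at (2,5): 0 [-], cum=0
Total visits = 0

Answer: 0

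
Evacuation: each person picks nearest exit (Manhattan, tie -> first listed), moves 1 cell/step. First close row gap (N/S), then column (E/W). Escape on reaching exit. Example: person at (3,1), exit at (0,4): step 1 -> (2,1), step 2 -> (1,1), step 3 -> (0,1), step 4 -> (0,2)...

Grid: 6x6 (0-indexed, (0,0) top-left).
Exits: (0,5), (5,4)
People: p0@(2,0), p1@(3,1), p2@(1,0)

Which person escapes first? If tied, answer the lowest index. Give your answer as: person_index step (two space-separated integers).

Answer: 1 5

Derivation:
Step 1: p0:(2,0)->(1,0) | p1:(3,1)->(4,1) | p2:(1,0)->(0,0)
Step 2: p0:(1,0)->(0,0) | p1:(4,1)->(5,1) | p2:(0,0)->(0,1)
Step 3: p0:(0,0)->(0,1) | p1:(5,1)->(5,2) | p2:(0,1)->(0,2)
Step 4: p0:(0,1)->(0,2) | p1:(5,2)->(5,3) | p2:(0,2)->(0,3)
Step 5: p0:(0,2)->(0,3) | p1:(5,3)->(5,4)->EXIT | p2:(0,3)->(0,4)
Step 6: p0:(0,3)->(0,4) | p1:escaped | p2:(0,4)->(0,5)->EXIT
Step 7: p0:(0,4)->(0,5)->EXIT | p1:escaped | p2:escaped
Exit steps: [7, 5, 6]
First to escape: p1 at step 5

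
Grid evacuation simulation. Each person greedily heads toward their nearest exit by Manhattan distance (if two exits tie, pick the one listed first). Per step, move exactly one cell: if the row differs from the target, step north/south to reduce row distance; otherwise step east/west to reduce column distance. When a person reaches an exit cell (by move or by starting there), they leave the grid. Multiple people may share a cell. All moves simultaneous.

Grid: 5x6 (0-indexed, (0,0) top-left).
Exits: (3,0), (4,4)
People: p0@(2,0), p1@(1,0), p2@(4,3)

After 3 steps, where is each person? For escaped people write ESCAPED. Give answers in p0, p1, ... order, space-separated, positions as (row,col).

Step 1: p0:(2,0)->(3,0)->EXIT | p1:(1,0)->(2,0) | p2:(4,3)->(4,4)->EXIT
Step 2: p0:escaped | p1:(2,0)->(3,0)->EXIT | p2:escaped

ESCAPED ESCAPED ESCAPED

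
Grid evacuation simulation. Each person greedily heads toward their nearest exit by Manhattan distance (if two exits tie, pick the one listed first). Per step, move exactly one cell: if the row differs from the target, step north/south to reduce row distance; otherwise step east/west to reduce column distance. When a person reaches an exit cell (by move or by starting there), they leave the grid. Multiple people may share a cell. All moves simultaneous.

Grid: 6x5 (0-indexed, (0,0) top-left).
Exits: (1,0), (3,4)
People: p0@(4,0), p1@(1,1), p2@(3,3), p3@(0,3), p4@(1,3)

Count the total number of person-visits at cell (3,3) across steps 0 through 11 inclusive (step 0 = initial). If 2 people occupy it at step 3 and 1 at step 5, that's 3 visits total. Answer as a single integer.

Answer: 1

Derivation:
Step 0: p0@(4,0) p1@(1,1) p2@(3,3) p3@(0,3) p4@(1,3) -> at (3,3): 1 [p2], cum=1
Step 1: p0@(3,0) p1@ESC p2@ESC p3@(1,3) p4@(1,2) -> at (3,3): 0 [-], cum=1
Step 2: p0@(2,0) p1@ESC p2@ESC p3@(1,2) p4@(1,1) -> at (3,3): 0 [-], cum=1
Step 3: p0@ESC p1@ESC p2@ESC p3@(1,1) p4@ESC -> at (3,3): 0 [-], cum=1
Step 4: p0@ESC p1@ESC p2@ESC p3@ESC p4@ESC -> at (3,3): 0 [-], cum=1
Total visits = 1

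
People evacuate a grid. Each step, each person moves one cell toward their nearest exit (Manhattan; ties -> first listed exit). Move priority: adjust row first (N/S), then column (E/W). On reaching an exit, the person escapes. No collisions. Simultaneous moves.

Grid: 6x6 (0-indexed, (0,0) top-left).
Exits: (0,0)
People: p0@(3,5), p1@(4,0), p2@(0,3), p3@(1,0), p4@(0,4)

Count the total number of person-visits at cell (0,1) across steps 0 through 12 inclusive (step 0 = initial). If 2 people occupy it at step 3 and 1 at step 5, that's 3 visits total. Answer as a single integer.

Step 0: p0@(3,5) p1@(4,0) p2@(0,3) p3@(1,0) p4@(0,4) -> at (0,1): 0 [-], cum=0
Step 1: p0@(2,5) p1@(3,0) p2@(0,2) p3@ESC p4@(0,3) -> at (0,1): 0 [-], cum=0
Step 2: p0@(1,5) p1@(2,0) p2@(0,1) p3@ESC p4@(0,2) -> at (0,1): 1 [p2], cum=1
Step 3: p0@(0,5) p1@(1,0) p2@ESC p3@ESC p4@(0,1) -> at (0,1): 1 [p4], cum=2
Step 4: p0@(0,4) p1@ESC p2@ESC p3@ESC p4@ESC -> at (0,1): 0 [-], cum=2
Step 5: p0@(0,3) p1@ESC p2@ESC p3@ESC p4@ESC -> at (0,1): 0 [-], cum=2
Step 6: p0@(0,2) p1@ESC p2@ESC p3@ESC p4@ESC -> at (0,1): 0 [-], cum=2
Step 7: p0@(0,1) p1@ESC p2@ESC p3@ESC p4@ESC -> at (0,1): 1 [p0], cum=3
Step 8: p0@ESC p1@ESC p2@ESC p3@ESC p4@ESC -> at (0,1): 0 [-], cum=3
Total visits = 3

Answer: 3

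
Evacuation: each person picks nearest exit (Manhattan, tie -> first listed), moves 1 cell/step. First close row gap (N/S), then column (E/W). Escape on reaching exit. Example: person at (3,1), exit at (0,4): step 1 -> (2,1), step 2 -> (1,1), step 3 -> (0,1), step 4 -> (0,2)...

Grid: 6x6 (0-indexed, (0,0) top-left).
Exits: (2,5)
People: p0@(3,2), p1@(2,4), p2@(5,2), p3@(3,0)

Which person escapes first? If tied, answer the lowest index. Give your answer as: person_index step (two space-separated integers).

Answer: 1 1

Derivation:
Step 1: p0:(3,2)->(2,2) | p1:(2,4)->(2,5)->EXIT | p2:(5,2)->(4,2) | p3:(3,0)->(2,0)
Step 2: p0:(2,2)->(2,3) | p1:escaped | p2:(4,2)->(3,2) | p3:(2,0)->(2,1)
Step 3: p0:(2,3)->(2,4) | p1:escaped | p2:(3,2)->(2,2) | p3:(2,1)->(2,2)
Step 4: p0:(2,4)->(2,5)->EXIT | p1:escaped | p2:(2,2)->(2,3) | p3:(2,2)->(2,3)
Step 5: p0:escaped | p1:escaped | p2:(2,3)->(2,4) | p3:(2,3)->(2,4)
Step 6: p0:escaped | p1:escaped | p2:(2,4)->(2,5)->EXIT | p3:(2,4)->(2,5)->EXIT
Exit steps: [4, 1, 6, 6]
First to escape: p1 at step 1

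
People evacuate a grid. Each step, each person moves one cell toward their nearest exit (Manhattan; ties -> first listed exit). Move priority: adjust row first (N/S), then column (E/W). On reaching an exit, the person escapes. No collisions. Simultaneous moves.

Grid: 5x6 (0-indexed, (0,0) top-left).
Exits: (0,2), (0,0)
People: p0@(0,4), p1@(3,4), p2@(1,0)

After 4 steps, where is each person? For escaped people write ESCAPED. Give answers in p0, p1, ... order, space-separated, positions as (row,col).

Step 1: p0:(0,4)->(0,3) | p1:(3,4)->(2,4) | p2:(1,0)->(0,0)->EXIT
Step 2: p0:(0,3)->(0,2)->EXIT | p1:(2,4)->(1,4) | p2:escaped
Step 3: p0:escaped | p1:(1,4)->(0,4) | p2:escaped
Step 4: p0:escaped | p1:(0,4)->(0,3) | p2:escaped

ESCAPED (0,3) ESCAPED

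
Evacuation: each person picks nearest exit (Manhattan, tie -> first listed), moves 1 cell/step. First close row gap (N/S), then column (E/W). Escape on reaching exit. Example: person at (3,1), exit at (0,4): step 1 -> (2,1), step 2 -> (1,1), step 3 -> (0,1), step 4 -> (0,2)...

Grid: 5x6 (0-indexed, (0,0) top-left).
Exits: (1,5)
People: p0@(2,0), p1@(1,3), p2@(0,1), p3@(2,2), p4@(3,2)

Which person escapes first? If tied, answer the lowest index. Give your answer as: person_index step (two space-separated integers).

Answer: 1 2

Derivation:
Step 1: p0:(2,0)->(1,0) | p1:(1,3)->(1,4) | p2:(0,1)->(1,1) | p3:(2,2)->(1,2) | p4:(3,2)->(2,2)
Step 2: p0:(1,0)->(1,1) | p1:(1,4)->(1,5)->EXIT | p2:(1,1)->(1,2) | p3:(1,2)->(1,3) | p4:(2,2)->(1,2)
Step 3: p0:(1,1)->(1,2) | p1:escaped | p2:(1,2)->(1,3) | p3:(1,3)->(1,4) | p4:(1,2)->(1,3)
Step 4: p0:(1,2)->(1,3) | p1:escaped | p2:(1,3)->(1,4) | p3:(1,4)->(1,5)->EXIT | p4:(1,3)->(1,4)
Step 5: p0:(1,3)->(1,4) | p1:escaped | p2:(1,4)->(1,5)->EXIT | p3:escaped | p4:(1,4)->(1,5)->EXIT
Step 6: p0:(1,4)->(1,5)->EXIT | p1:escaped | p2:escaped | p3:escaped | p4:escaped
Exit steps: [6, 2, 5, 4, 5]
First to escape: p1 at step 2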